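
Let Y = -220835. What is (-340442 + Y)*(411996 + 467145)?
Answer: -493441623057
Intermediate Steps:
(-340442 + Y)*(411996 + 467145) = (-340442 - 220835)*(411996 + 467145) = -561277*879141 = -493441623057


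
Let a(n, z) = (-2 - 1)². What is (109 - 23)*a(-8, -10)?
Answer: 774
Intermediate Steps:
a(n, z) = 9 (a(n, z) = (-3)² = 9)
(109 - 23)*a(-8, -10) = (109 - 23)*9 = 86*9 = 774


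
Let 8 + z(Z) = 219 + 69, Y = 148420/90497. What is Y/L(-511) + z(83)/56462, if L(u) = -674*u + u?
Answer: 623042373680/125515791427103 ≈ 0.0049639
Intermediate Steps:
Y = 148420/90497 (Y = 148420*(1/90497) = 148420/90497 ≈ 1.6401)
L(u) = -673*u
z(Z) = 280 (z(Z) = -8 + (219 + 69) = -8 + 288 = 280)
Y/L(-511) + z(83)/56462 = 148420/(90497*((-673*(-511)))) + 280/56462 = (148420/90497)/343903 + 280*(1/56462) = (148420/90497)*(1/343903) + 20/4033 = 148420/31122189791 + 20/4033 = 623042373680/125515791427103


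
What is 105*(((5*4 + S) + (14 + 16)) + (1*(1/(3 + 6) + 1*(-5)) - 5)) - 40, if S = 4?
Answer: 13775/3 ≈ 4591.7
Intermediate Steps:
105*(((5*4 + S) + (14 + 16)) + (1*(1/(3 + 6) + 1*(-5)) - 5)) - 40 = 105*(((5*4 + 4) + (14 + 16)) + (1*(1/(3 + 6) + 1*(-5)) - 5)) - 40 = 105*(((20 + 4) + 30) + (1*(1/9 - 5) - 5)) - 40 = 105*((24 + 30) + (1*(1/9 - 5) - 5)) - 40 = 105*(54 + (1*(-44/9) - 5)) - 40 = 105*(54 + (-44/9 - 5)) - 40 = 105*(54 - 89/9) - 40 = 105*(397/9) - 40 = 13895/3 - 40 = 13775/3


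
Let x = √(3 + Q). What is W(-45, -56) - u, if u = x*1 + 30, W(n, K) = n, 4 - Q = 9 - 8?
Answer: -75 - √6 ≈ -77.449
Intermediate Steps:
Q = 3 (Q = 4 - (9 - 8) = 4 - 1*1 = 4 - 1 = 3)
x = √6 (x = √(3 + 3) = √6 ≈ 2.4495)
u = 30 + √6 (u = √6*1 + 30 = √6 + 30 = 30 + √6 ≈ 32.449)
W(-45, -56) - u = -45 - (30 + √6) = -45 + (-30 - √6) = -75 - √6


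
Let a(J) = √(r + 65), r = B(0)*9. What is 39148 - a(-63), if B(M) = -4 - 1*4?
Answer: 39148 - I*√7 ≈ 39148.0 - 2.6458*I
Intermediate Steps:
B(M) = -8 (B(M) = -4 - 4 = -8)
r = -72 (r = -8*9 = -72)
a(J) = I*√7 (a(J) = √(-72 + 65) = √(-7) = I*√7)
39148 - a(-63) = 39148 - I*√7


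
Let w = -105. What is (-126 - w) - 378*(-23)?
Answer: 8673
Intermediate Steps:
(-126 - w) - 378*(-23) = (-126 - 1*(-105)) - 378*(-23) = (-126 + 105) + 8694 = -21 + 8694 = 8673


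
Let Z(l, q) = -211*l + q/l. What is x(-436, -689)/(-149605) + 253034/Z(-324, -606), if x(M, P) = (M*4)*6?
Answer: 2082808730028/552305305985 ≈ 3.7711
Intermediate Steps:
x(M, P) = 24*M (x(M, P) = (4*M)*6 = 24*M)
Z(l, q) = -211*l + q/l
x(-436, -689)/(-149605) + 253034/Z(-324, -606) = (24*(-436))/(-149605) + 253034/(-211*(-324) - 606/(-324)) = -10464*(-1/149605) + 253034/(68364 - 606*(-1/324)) = 10464/149605 + 253034/(68364 + 101/54) = 10464/149605 + 253034/(3691757/54) = 10464/149605 + 253034*(54/3691757) = 10464/149605 + 13663836/3691757 = 2082808730028/552305305985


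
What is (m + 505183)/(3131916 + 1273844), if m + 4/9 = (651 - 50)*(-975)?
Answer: -181783/9912960 ≈ -0.018338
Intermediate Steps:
m = -5273779/9 (m = -4/9 + (651 - 50)*(-975) = -4/9 + 601*(-975) = -4/9 - 585975 = -5273779/9 ≈ -5.8598e+5)
(m + 505183)/(3131916 + 1273844) = (-5273779/9 + 505183)/(3131916 + 1273844) = -727132/9/4405760 = -727132/9*1/4405760 = -181783/9912960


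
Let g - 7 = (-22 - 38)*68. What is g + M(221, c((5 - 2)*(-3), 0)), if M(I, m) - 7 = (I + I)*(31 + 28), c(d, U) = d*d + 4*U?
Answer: 22012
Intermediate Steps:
c(d, U) = d² + 4*U
M(I, m) = 7 + 118*I (M(I, m) = 7 + (I + I)*(31 + 28) = 7 + (2*I)*59 = 7 + 118*I)
g = -4073 (g = 7 + (-22 - 38)*68 = 7 - 60*68 = 7 - 4080 = -4073)
g + M(221, c((5 - 2)*(-3), 0)) = -4073 + (7 + 118*221) = -4073 + (7 + 26078) = -4073 + 26085 = 22012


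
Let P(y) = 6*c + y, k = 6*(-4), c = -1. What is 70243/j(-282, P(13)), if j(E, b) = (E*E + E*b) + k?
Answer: 70243/77526 ≈ 0.90606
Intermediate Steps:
k = -24
P(y) = -6 + y (P(y) = 6*(-1) + y = -6 + y)
j(E, b) = -24 + E**2 + E*b (j(E, b) = (E*E + E*b) - 24 = (E**2 + E*b) - 24 = -24 + E**2 + E*b)
70243/j(-282, P(13)) = 70243/(-24 + (-282)**2 - 282*(-6 + 13)) = 70243/(-24 + 79524 - 282*7) = 70243/(-24 + 79524 - 1974) = 70243/77526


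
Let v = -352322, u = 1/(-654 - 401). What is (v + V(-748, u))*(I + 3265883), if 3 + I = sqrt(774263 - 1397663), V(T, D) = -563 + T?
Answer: -1154922942040 - 3536330*I*sqrt(6234) ≈ -1.1549e+12 - 2.7921e+8*I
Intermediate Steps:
u = -1/1055 (u = 1/(-1055) = -1/1055 ≈ -0.00094787)
I = -3 + 10*I*sqrt(6234) (I = -3 + sqrt(774263 - 1397663) = -3 + sqrt(-623400) = -3 + 10*I*sqrt(6234) ≈ -3.0 + 789.56*I)
(v + V(-748, u))*(I + 3265883) = (-352322 + (-563 - 748))*((-3 + 10*I*sqrt(6234)) + 3265883) = (-352322 - 1311)*(3265880 + 10*I*sqrt(6234)) = -353633*(3265880 + 10*I*sqrt(6234)) = -1154922942040 - 3536330*I*sqrt(6234)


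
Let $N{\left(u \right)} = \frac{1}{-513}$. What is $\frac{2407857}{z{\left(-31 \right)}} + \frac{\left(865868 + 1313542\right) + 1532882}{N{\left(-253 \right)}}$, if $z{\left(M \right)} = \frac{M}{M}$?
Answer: $-1901997939$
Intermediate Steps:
$N{\left(u \right)} = - \frac{1}{513}$
$z{\left(M \right)} = 1$
$\frac{2407857}{z{\left(-31 \right)}} + \frac{\left(865868 + 1313542\right) + 1532882}{N{\left(-253 \right)}} = \frac{2407857}{1} + \frac{\left(865868 + 1313542\right) + 1532882}{- \frac{1}{513}} = 2407857 \cdot 1 + \left(2179410 + 1532882\right) \left(-513\right) = 2407857 + 3712292 \left(-513\right) = 2407857 - 1904405796 = -1901997939$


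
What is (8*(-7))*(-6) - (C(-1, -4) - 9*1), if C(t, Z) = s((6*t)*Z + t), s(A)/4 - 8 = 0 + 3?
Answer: 301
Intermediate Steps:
s(A) = 44 (s(A) = 32 + 4*(0 + 3) = 32 + 4*3 = 32 + 12 = 44)
C(t, Z) = 44
(8*(-7))*(-6) - (C(-1, -4) - 9*1) = (8*(-7))*(-6) - (44 - 9*1) = -56*(-6) - (44 - 9) = 336 - 1*35 = 336 - 35 = 301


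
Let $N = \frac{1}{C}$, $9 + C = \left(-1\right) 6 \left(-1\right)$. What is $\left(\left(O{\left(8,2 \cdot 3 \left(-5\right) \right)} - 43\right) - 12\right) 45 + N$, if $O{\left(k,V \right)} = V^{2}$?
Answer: $\frac{114074}{3} \approx 38025.0$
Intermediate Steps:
$C = -3$ ($C = -9 + \left(-1\right) 6 \left(-1\right) = -9 - -6 = -9 + 6 = -3$)
$N = - \frac{1}{3}$ ($N = \frac{1}{-3} = - \frac{1}{3} \approx -0.33333$)
$\left(\left(O{\left(8,2 \cdot 3 \left(-5\right) \right)} - 43\right) - 12\right) 45 + N = \left(\left(\left(2 \cdot 3 \left(-5\right)\right)^{2} - 43\right) - 12\right) 45 - \frac{1}{3} = \left(\left(\left(6 \left(-5\right)\right)^{2} - 43\right) - 12\right) 45 - \frac{1}{3} = \left(\left(\left(-30\right)^{2} - 43\right) - 12\right) 45 - \frac{1}{3} = \left(\left(900 - 43\right) - 12\right) 45 - \frac{1}{3} = \left(857 - 12\right) 45 - \frac{1}{3} = 845 \cdot 45 - \frac{1}{3} = 38025 - \frac{1}{3} = \frac{114074}{3}$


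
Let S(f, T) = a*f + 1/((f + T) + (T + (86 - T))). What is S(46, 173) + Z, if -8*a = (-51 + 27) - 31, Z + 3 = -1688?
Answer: -1677191/1220 ≈ -1374.7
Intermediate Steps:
Z = -1691 (Z = -3 - 1688 = -1691)
a = 55/8 (a = -((-51 + 27) - 31)/8 = -(-24 - 31)/8 = -⅛*(-55) = 55/8 ≈ 6.8750)
S(f, T) = 1/(86 + T + f) + 55*f/8 (S(f, T) = 55*f/8 + 1/((f + T) + (T + (86 - T))) = 55*f/8 + 1/((T + f) + 86) = 55*f/8 + 1/(86 + T + f) = 1/(86 + T + f) + 55*f/8)
S(46, 173) + Z = (8 + 55*46² + 4730*46 + 55*173*46)/(8*(86 + 173 + 46)) - 1691 = (⅛)*(8 + 55*2116 + 217580 + 437690)/305 - 1691 = (⅛)*(1/305)*(8 + 116380 + 217580 + 437690) - 1691 = (⅛)*(1/305)*771658 - 1691 = 385829/1220 - 1691 = -1677191/1220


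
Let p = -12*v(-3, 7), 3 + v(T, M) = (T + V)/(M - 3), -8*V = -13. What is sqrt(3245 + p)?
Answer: sqrt(52562)/4 ≈ 57.316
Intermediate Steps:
V = 13/8 (V = -1/8*(-13) = 13/8 ≈ 1.6250)
v(T, M) = -3 + (13/8 + T)/(-3 + M) (v(T, M) = -3 + (T + 13/8)/(M - 3) = -3 + (13/8 + T)/(-3 + M))
p = 321/8 (p = -12*(85/8 - 3 - 3*7)/(-3 + 7) = -12*(85/8 - 3 - 21)/4 = -3*(-107)/8 = -12*(-107/32) = 321/8 ≈ 40.125)
sqrt(3245 + p) = sqrt(3245 + 321/8) = sqrt(26281/8) = sqrt(52562)/4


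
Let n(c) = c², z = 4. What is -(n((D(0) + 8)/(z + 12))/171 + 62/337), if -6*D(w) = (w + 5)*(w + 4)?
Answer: -6123265/33193152 ≈ -0.18447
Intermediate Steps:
D(w) = -(4 + w)*(5 + w)/6 (D(w) = -(w + 5)*(w + 4)/6 = -(5 + w)*(4 + w)/6 = -(4 + w)*(5 + w)/6)
-(n((D(0) + 8)/(z + 12))/171 + 62/337) = -((((-10/3 - 3/2*0 - ⅙*0²) + 8)/(4 + 12))²/171 + 62/337) = -((((-10/3 + 0 - ⅙*0) + 8)/16)²*(1/171) + 62*(1/337)) = -((((-10/3 + 0 + 0) + 8)*(1/16))²*(1/171) + 62/337) = -(((-10/3 + 8)*(1/16))²*(1/171) + 62/337) = -(((14/3)*(1/16))²*(1/171) + 62/337) = -((7/24)²*(1/171) + 62/337) = -((49/576)*(1/171) + 62/337) = -(49/98496 + 62/337) = -1*6123265/33193152 = -6123265/33193152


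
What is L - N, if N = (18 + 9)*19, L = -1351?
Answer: -1864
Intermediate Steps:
N = 513 (N = 27*19 = 513)
L - N = -1351 - 1*513 = -1351 - 513 = -1864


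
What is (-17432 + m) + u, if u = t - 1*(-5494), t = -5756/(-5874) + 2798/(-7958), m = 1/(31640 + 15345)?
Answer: -6554594548519552/549081886155 ≈ -11937.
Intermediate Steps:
m = 1/46985 ≈ 2.1283e-5
t = 7342699/11686323 (t = -5756*(-1/5874) + 2798*(-1/7958) = 2878/2937 - 1399/3979 = 7342699/11686323 ≈ 0.62832)
u = 64212001261/11686323 (u = 7342699/11686323 - 1*(-5494) = 7342699/11686323 + 5494 = 64212001261/11686323 ≈ 5494.6)
(-17432 + m) + u = (-17432 + 1/46985) + 64212001261/11686323 = -819042519/46985 + 64212001261/11686323 = -6554594548519552/549081886155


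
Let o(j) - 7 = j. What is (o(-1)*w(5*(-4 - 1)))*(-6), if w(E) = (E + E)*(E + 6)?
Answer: -34200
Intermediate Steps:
o(j) = 7 + j
w(E) = 2*E*(6 + E) (w(E) = (2*E)*(6 + E) = 2*E*(6 + E))
(o(-1)*w(5*(-4 - 1)))*(-6) = ((7 - 1)*(2*(5*(-4 - 1))*(6 + 5*(-4 - 1))))*(-6) = (6*(2*(5*(-5))*(6 + 5*(-5))))*(-6) = (6*(2*(-25)*(6 - 25)))*(-6) = (6*(2*(-25)*(-19)))*(-6) = (6*950)*(-6) = 5700*(-6) = -34200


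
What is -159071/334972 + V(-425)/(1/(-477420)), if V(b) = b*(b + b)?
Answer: -5251994774714461/30452 ≈ -1.7247e+11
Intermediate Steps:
V(b) = 2*b² (V(b) = b*(2*b) = 2*b²)
-159071/334972 + V(-425)/(1/(-477420)) = -159071/334972 + (2*(-425)²)/(1/(-477420)) = -159071*1/334972 + (2*180625)/(-1/477420) = -14461/30452 + 361250*(-477420) = -14461/30452 - 172467975000 = -5251994774714461/30452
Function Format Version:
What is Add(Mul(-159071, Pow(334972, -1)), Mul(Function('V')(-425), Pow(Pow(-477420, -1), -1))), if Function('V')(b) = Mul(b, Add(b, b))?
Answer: Rational(-5251994774714461, 30452) ≈ -1.7247e+11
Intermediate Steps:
Function('V')(b) = Mul(2, Pow(b, 2)) (Function('V')(b) = Mul(b, Mul(2, b)) = Mul(2, Pow(b, 2)))
Add(Mul(-159071, Pow(334972, -1)), Mul(Function('V')(-425), Pow(Pow(-477420, -1), -1))) = Add(Mul(-159071, Pow(334972, -1)), Mul(Mul(2, Pow(-425, 2)), Pow(Pow(-477420, -1), -1))) = Add(Mul(-159071, Rational(1, 334972)), Mul(Mul(2, 180625), Pow(Rational(-1, 477420), -1))) = Add(Rational(-14461, 30452), Mul(361250, -477420)) = Add(Rational(-14461, 30452), -172467975000) = Rational(-5251994774714461, 30452)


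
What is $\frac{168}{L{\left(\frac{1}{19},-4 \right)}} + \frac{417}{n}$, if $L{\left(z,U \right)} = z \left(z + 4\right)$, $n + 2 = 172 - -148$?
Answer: $\frac{919913}{1166} \approx 788.95$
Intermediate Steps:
$n = 318$ ($n = -2 + \left(172 - -148\right) = -2 + \left(172 + 148\right) = -2 + 320 = 318$)
$L{\left(z,U \right)} = z \left(4 + z\right)$
$\frac{168}{L{\left(\frac{1}{19},-4 \right)}} + \frac{417}{n} = \frac{168}{\frac{1}{19} \left(4 + \frac{1}{19}\right)} + \frac{417}{318} = \frac{168}{\frac{1}{19} \left(4 + \frac{1}{19}\right)} + 417 \cdot \frac{1}{318} = \frac{168}{\frac{1}{19} \cdot \frac{77}{19}} + \frac{139}{106} = \frac{168}{\frac{77}{361}} + \frac{139}{106} = 168 \cdot \frac{361}{77} + \frac{139}{106} = \frac{8664}{11} + \frac{139}{106} = \frac{919913}{1166}$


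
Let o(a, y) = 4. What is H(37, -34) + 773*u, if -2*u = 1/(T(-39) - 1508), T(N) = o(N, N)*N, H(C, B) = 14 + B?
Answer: -65787/3328 ≈ -19.768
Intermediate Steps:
T(N) = 4*N
u = 1/3328 (u = -1/(2*(4*(-39) - 1508)) = -1/(2*(-156 - 1508)) = -½/(-1664) = -½*(-1/1664) = 1/3328 ≈ 0.00030048)
H(37, -34) + 773*u = (14 - 34) + 773*(1/3328) = -20 + 773/3328 = -65787/3328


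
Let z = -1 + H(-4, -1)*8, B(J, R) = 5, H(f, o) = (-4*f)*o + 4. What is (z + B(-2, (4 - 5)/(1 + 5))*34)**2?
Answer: 5329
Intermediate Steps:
H(f, o) = 4 - 4*f*o (H(f, o) = -4*f*o + 4 = 4 - 4*f*o)
z = -97 (z = -1 + (4 - 4*(-4)*(-1))*8 = -1 + (4 - 16)*8 = -1 - 12*8 = -1 - 96 = -97)
(z + B(-2, (4 - 5)/(1 + 5))*34)**2 = (-97 + 5*34)**2 = (-97 + 170)**2 = 73**2 = 5329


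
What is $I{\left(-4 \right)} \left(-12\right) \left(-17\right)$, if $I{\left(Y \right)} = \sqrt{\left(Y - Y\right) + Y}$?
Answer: $408 i \approx 408.0 i$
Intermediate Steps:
$I{\left(Y \right)} = \sqrt{Y}$ ($I{\left(Y \right)} = \sqrt{0 + Y} = \sqrt{Y}$)
$I{\left(-4 \right)} \left(-12\right) \left(-17\right) = \sqrt{-4} \left(-12\right) \left(-17\right) = 2 i \left(-12\right) \left(-17\right) = - 24 i \left(-17\right) = 408 i$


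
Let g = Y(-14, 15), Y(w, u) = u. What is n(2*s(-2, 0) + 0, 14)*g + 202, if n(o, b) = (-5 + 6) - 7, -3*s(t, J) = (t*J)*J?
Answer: 112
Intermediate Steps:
s(t, J) = -t*J²/3 (s(t, J) = -t*J*J/3 = -J*t*J/3 = -t*J²/3)
g = 15
n(o, b) = -6 (n(o, b) = 1 - 7 = -6)
n(2*s(-2, 0) + 0, 14)*g + 202 = -6*15 + 202 = -90 + 202 = 112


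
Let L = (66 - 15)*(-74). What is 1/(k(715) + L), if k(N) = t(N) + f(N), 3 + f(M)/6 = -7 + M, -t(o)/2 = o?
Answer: -1/974 ≈ -0.0010267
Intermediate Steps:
t(o) = -2*o
L = -3774 (L = 51*(-74) = -3774)
f(M) = -60 + 6*M (f(M) = -18 + 6*(-7 + M) = -18 + (-42 + 6*M) = -60 + 6*M)
k(N) = -60 + 4*N (k(N) = -2*N + (-60 + 6*N) = -60 + 4*N)
1/(k(715) + L) = 1/((-60 + 4*715) - 3774) = 1/((-60 + 2860) - 3774) = 1/(2800 - 3774) = 1/(-974) = -1/974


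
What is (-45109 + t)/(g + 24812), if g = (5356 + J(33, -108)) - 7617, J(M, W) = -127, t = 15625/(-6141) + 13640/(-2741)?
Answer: -379711488397/188725776972 ≈ -2.0120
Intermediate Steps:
t = -126591365/16832481 (t = 15625*(-1/6141) + 13640*(-1/2741) = -15625/6141 - 13640/2741 = -126591365/16832481 ≈ -7.5207)
g = -2388 (g = (5356 - 127) - 7617 = 5229 - 7617 = -2388)
(-45109 + t)/(g + 24812) = (-45109 - 126591365/16832481)/(-2388 + 24812) = -759422976794/16832481/22424 = -759422976794/16832481*1/22424 = -379711488397/188725776972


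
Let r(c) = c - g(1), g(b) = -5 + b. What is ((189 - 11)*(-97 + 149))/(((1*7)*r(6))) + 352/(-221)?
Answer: 1010468/7735 ≈ 130.64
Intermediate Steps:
r(c) = 4 + c (r(c) = c - (-5 + 1) = c - 1*(-4) = c + 4 = 4 + c)
((189 - 11)*(-97 + 149))/(((1*7)*r(6))) + 352/(-221) = ((189 - 11)*(-97 + 149))/(((1*7)*(4 + 6))) + 352/(-221) = (178*52)/((7*10)) + 352*(-1/221) = 9256/70 - 352/221 = 9256*(1/70) - 352/221 = 4628/35 - 352/221 = 1010468/7735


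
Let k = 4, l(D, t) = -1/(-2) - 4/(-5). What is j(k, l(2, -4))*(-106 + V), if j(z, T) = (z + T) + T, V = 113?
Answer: 231/5 ≈ 46.200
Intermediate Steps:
l(D, t) = 13/10 (l(D, t) = -1*(-½) - 4*(-⅕) = ½ + ⅘ = 13/10)
j(z, T) = z + 2*T (j(z, T) = (T + z) + T = z + 2*T)
j(k, l(2, -4))*(-106 + V) = (4 + 2*(13/10))*(-106 + 113) = (4 + 13/5)*7 = (33/5)*7 = 231/5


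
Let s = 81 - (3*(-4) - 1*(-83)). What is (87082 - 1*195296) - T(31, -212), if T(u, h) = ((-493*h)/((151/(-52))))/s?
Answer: -78984154/755 ≈ -1.0461e+5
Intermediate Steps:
s = 10 (s = 81 - (-12 + 83) = 81 - 1*71 = 81 - 71 = 10)
T(u, h) = 12818*h/755 (T(u, h) = ((-493*h)/((151/(-52))))/10 = ((-493*h)/((151*(-1/52))))*(⅒) = ((-493*h)/(-151/52))*(⅒) = (-493*h*(-52/151))*(⅒) = (25636*h/151)*(⅒) = 12818*h/755)
(87082 - 1*195296) - T(31, -212) = (87082 - 1*195296) - 12818*(-212)/755 = (87082 - 195296) - 1*(-2717416/755) = -108214 + 2717416/755 = -78984154/755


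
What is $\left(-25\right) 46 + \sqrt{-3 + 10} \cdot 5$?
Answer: $-1150 + 5 \sqrt{7} \approx -1136.8$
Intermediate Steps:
$\left(-25\right) 46 + \sqrt{-3 + 10} \cdot 5 = -1150 + \sqrt{7} \cdot 5 = -1150 + 5 \sqrt{7}$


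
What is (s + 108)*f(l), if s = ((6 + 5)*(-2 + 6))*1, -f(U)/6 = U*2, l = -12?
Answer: 21888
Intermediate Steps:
f(U) = -12*U (f(U) = -6*U*2 = -12*U)
s = 44 (s = (11*4)*1 = 44*1 = 44)
(s + 108)*f(l) = (44 + 108)*(-12*(-12)) = 152*144 = 21888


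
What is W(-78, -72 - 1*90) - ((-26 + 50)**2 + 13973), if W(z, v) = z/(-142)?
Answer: -1032940/71 ≈ -14548.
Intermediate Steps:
W(z, v) = -z/142 (W(z, v) = z*(-1/142) = -z/142)
W(-78, -72 - 1*90) - ((-26 + 50)**2 + 13973) = -1/142*(-78) - ((-26 + 50)**2 + 13973) = 39/71 - (24**2 + 13973) = 39/71 - (576 + 13973) = 39/71 - 1*14549 = 39/71 - 14549 = -1032940/71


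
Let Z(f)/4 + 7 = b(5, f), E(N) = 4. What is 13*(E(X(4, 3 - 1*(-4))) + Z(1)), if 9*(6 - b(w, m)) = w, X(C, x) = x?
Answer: -260/9 ≈ -28.889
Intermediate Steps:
b(w, m) = 6 - w/9
Z(f) = -56/9 (Z(f) = -28 + 4*(6 - ⅑*5) = -28 + 4*(6 - 5/9) = -28 + 4*(49/9) = -28 + 196/9 = -56/9)
13*(E(X(4, 3 - 1*(-4))) + Z(1)) = 13*(4 - 56/9) = 13*(-20/9) = -260/9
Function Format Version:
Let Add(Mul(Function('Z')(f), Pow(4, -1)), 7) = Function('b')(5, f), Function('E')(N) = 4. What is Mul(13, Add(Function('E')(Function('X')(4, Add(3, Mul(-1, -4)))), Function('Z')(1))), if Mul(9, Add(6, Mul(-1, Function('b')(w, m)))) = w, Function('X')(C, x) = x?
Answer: Rational(-260, 9) ≈ -28.889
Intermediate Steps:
Function('b')(w, m) = Add(6, Mul(Rational(-1, 9), w))
Function('Z')(f) = Rational(-56, 9) (Function('Z')(f) = Add(-28, Mul(4, Add(6, Mul(Rational(-1, 9), 5)))) = Add(-28, Mul(4, Add(6, Rational(-5, 9)))) = Add(-28, Mul(4, Rational(49, 9))) = Add(-28, Rational(196, 9)) = Rational(-56, 9))
Mul(13, Add(Function('E')(Function('X')(4, Add(3, Mul(-1, -4)))), Function('Z')(1))) = Mul(13, Add(4, Rational(-56, 9))) = Mul(13, Rational(-20, 9)) = Rational(-260, 9)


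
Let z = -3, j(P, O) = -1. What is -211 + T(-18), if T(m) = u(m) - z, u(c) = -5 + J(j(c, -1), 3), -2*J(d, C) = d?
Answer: -425/2 ≈ -212.50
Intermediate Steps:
J(d, C) = -d/2
u(c) = -9/2 (u(c) = -5 - ½*(-1) = -5 + ½ = -9/2)
T(m) = -3/2 (T(m) = -9/2 - 1*(-3) = -9/2 + 3 = -3/2)
-211 + T(-18) = -211 - 3/2 = -425/2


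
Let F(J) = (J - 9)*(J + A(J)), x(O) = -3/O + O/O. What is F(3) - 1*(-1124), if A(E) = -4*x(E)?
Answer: 1106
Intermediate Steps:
x(O) = 1 - 3/O (x(O) = -3/O + 1 = 1 - 3/O)
A(E) = -4*(-3 + E)/E
F(J) = (-9 + J)*(-4 + J + 12/J) (F(J) = (J - 9)*(J + (-4 + 12/J)) = (-9 + J)*(-4 + J + 12/J))
F(3) - 1*(-1124) = (48 + 3**2 - 108/3 - 13*3) - 1*(-1124) = (48 + 9 - 108*1/3 - 39) + 1124 = (48 + 9 - 36 - 39) + 1124 = -18 + 1124 = 1106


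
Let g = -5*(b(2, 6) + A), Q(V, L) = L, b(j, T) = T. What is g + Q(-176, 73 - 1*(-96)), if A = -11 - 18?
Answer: 284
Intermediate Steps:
A = -29
g = 115 (g = -5*(6 - 29) = -5*(-23) = 115)
g + Q(-176, 73 - 1*(-96)) = 115 + (73 - 1*(-96)) = 115 + (73 + 96) = 115 + 169 = 284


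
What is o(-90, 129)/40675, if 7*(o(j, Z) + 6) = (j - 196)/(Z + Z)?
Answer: -5561/36729525 ≈ -0.00015140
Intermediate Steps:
o(j, Z) = -6 + (-196 + j)/(14*Z) (o(j, Z) = -6 + ((j - 196)/(Z + Z))/7 = -6 + ((-196 + j)/((2*Z)))/7 = -6 + ((-196 + j)*(1/(2*Z)))/7 = -6 + ((-196 + j)/(2*Z))/7 = -6 + (-196 + j)/(14*Z))
o(-90, 129)/40675 = ((1/14)*(-196 - 90 - 84*129)/129)/40675 = ((1/14)*(1/129)*(-196 - 90 - 10836))*(1/40675) = ((1/14)*(1/129)*(-11122))*(1/40675) = -5561/903*1/40675 = -5561/36729525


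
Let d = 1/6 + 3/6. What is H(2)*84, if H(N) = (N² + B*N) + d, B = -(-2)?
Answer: 728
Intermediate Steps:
B = 2 (B = -1*(-2) = 2)
d = ⅔ (d = 1*(⅙) + 3*(⅙) = ⅙ + ½ = ⅔ ≈ 0.66667)
H(N) = ⅔ + N² + 2*N (H(N) = (N² + 2*N) + ⅔ = ⅔ + N² + 2*N)
H(2)*84 = (⅔ + 2² + 2*2)*84 = (⅔ + 4 + 4)*84 = (26/3)*84 = 728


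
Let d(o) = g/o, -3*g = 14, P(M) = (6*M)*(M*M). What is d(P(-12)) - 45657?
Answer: -710057657/15552 ≈ -45657.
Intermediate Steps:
P(M) = 6*M³ (P(M) = (6*M)*M² = 6*M³)
g = -14/3 (g = -⅓*14 = -14/3 ≈ -4.6667)
d(o) = -14/(3*o)
d(P(-12)) - 45657 = -14/(3*(6*(-12)³)) - 45657 = -14/(3*(6*(-1728))) - 45657 = -14/3/(-10368) - 45657 = -14/3*(-1/10368) - 45657 = 7/15552 - 45657 = -710057657/15552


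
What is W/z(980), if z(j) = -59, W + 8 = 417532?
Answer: -417524/59 ≈ -7076.7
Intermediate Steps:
W = 417524 (W = -8 + 417532 = 417524)
W/z(980) = 417524/(-59) = 417524*(-1/59) = -417524/59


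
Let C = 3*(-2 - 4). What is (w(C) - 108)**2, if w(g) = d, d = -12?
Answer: 14400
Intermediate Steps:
C = -18 (C = 3*(-6) = -18)
w(g) = -12
(w(C) - 108)**2 = (-12 - 108)**2 = (-120)**2 = 14400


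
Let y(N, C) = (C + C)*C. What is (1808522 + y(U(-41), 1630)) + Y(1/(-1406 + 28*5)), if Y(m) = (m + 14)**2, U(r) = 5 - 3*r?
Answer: 11415658424161/1602756 ≈ 7.1225e+6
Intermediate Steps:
Y(m) = (14 + m)**2
y(N, C) = 2*C**2 (y(N, C) = (2*C)*C = 2*C**2)
(1808522 + y(U(-41), 1630)) + Y(1/(-1406 + 28*5)) = (1808522 + 2*1630**2) + (14 + 1/(-1406 + 28*5))**2 = (1808522 + 2*2656900) + (14 + 1/(-1406 + 140))**2 = (1808522 + 5313800) + (14 + 1/(-1266))**2 = 7122322 + (14 - 1/1266)**2 = 7122322 + (17723/1266)**2 = 7122322 + 314104729/1602756 = 11415658424161/1602756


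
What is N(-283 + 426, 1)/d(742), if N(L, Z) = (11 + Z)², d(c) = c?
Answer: 72/371 ≈ 0.19407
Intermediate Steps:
N(-283 + 426, 1)/d(742) = (11 + 1)²/742 = 12²*(1/742) = 144*(1/742) = 72/371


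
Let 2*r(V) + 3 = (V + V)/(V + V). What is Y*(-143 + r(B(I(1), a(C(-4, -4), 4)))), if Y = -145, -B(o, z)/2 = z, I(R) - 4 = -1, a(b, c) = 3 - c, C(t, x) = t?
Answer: 20880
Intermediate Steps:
I(R) = 3 (I(R) = 4 - 1 = 3)
B(o, z) = -2*z
r(V) = -1 (r(V) = -3/2 + ((V + V)/(V + V))/2 = -3/2 + ((2*V)/((2*V)))/2 = -3/2 + ((2*V)*(1/(2*V)))/2 = -3/2 + (½)*1 = -3/2 + ½ = -1)
Y*(-143 + r(B(I(1), a(C(-4, -4), 4)))) = -145*(-143 - 1) = -145*(-144) = 20880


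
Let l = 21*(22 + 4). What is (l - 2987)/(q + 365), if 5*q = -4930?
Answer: 2441/621 ≈ 3.9308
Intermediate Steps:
q = -986 (q = (⅕)*(-4930) = -986)
l = 546 (l = 21*26 = 546)
(l - 2987)/(q + 365) = (546 - 2987)/(-986 + 365) = -2441/(-621) = -2441*(-1/621) = 2441/621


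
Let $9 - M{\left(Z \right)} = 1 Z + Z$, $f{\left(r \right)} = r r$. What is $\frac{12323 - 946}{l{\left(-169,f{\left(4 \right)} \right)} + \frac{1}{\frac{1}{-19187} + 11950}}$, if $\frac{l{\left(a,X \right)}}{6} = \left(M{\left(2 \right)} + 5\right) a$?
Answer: $- \frac{2608571451673}{2324946321673} \approx -1.122$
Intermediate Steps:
$f{\left(r \right)} = r^{2}$
$M{\left(Z \right)} = 9 - 2 Z$ ($M{\left(Z \right)} = 9 - \left(1 Z + Z\right) = 9 - \left(Z + Z\right) = 9 - 2 Z$)
$l{\left(a,X \right)} = 60 a$ ($l{\left(a,X \right)} = 6 \left(\left(9 - 4\right) + 5\right) a = 6 \left(5 + 5\right) a = 6 \cdot 10 a = 60 a$)
$\frac{12323 - 946}{l{\left(-169,f{\left(4 \right)} \right)} + \frac{1}{\frac{1}{-19187} + 11950}} = \frac{12323 - 946}{60 \left(-169\right) + \frac{1}{\frac{1}{-19187} + 11950}} = \frac{11377}{-10140 + \frac{1}{- \frac{1}{19187} + 11950}} = \frac{11377}{-10140 + \frac{1}{\frac{229284649}{19187}}} = \frac{11377}{-10140 + \frac{19187}{229284649}} = \frac{11377}{- \frac{2324946321673}{229284649}} = 11377 \left(- \frac{229284649}{2324946321673}\right) = - \frac{2608571451673}{2324946321673}$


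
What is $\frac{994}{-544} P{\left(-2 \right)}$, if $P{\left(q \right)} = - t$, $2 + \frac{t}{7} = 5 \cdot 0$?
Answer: $- \frac{3479}{136} \approx -25.581$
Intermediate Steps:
$t = -14$ ($t = -14 + 7 \cdot 5 \cdot 0 = -14 + 7 \cdot 0 = -14 + 0 = -14$)
$P{\left(q \right)} = 14$ ($P{\left(q \right)} = \left(-1\right) \left(-14\right) = 14$)
$\frac{994}{-544} P{\left(-2 \right)} = \frac{994}{-544} \cdot 14 = 994 \left(- \frac{1}{544}\right) 14 = \left(- \frac{497}{272}\right) 14 = - \frac{3479}{136}$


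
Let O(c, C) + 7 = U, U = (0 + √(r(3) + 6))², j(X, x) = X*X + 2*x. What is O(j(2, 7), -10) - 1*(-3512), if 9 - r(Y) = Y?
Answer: 3517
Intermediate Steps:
r(Y) = 9 - Y
j(X, x) = X² + 2*x
U = 12 (U = (0 + √((9 - 1*3) + 6))² = (0 + √((9 - 3) + 6))² = (0 + √(6 + 6))² = (0 + √12)² = (0 + 2*√3)² = (2*√3)² = 12)
O(c, C) = 5 (O(c, C) = -7 + 12 = 5)
O(j(2, 7), -10) - 1*(-3512) = 5 - 1*(-3512) = 5 + 3512 = 3517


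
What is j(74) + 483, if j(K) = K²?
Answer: 5959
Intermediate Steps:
j(74) + 483 = 74² + 483 = 5476 + 483 = 5959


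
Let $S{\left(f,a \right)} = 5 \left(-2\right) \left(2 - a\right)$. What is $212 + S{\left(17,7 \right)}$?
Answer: $262$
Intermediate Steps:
$S{\left(f,a \right)} = -20 + 10 a$ ($S{\left(f,a \right)} = - 10 \left(2 - a\right) = -20 + 10 a$)
$212 + S{\left(17,7 \right)} = 212 + \left(-20 + 10 \cdot 7\right) = 212 + \left(-20 + 70\right) = 212 + 50 = 262$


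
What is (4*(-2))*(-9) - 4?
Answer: 68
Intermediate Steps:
(4*(-2))*(-9) - 4 = -8*(-9) - 4 = 72 - 4 = 68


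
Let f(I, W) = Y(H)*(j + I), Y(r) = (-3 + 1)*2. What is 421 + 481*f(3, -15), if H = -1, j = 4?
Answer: -13047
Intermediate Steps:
Y(r) = -4 (Y(r) = -2*2 = -4)
f(I, W) = -16 - 4*I (f(I, W) = -4*(4 + I) = -16 - 4*I)
421 + 481*f(3, -15) = 421 + 481*(-16 - 4*3) = 421 + 481*(-16 - 12) = 421 + 481*(-28) = 421 - 13468 = -13047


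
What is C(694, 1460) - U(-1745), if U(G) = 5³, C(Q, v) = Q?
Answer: 569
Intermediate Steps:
U(G) = 125
C(694, 1460) - U(-1745) = 694 - 1*125 = 694 - 125 = 569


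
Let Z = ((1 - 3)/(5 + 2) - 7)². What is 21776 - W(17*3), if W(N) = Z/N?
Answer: 1066973/49 ≈ 21775.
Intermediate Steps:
Z = 2601/49 (Z = (-2/7 - 7)² = (-51/7)² = 2601/49 ≈ 53.082)
W(N) = 2601/(49*N)
21776 - W(17*3) = 21776 - 2601/(49*(17*3)) = 21776 - 2601/(49*51) = 21776 - 1*51/49 = 21776 - 51/49 = 1066973/49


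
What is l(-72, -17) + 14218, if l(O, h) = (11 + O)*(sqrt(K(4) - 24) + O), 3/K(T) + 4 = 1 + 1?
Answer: 18610 - 61*I*sqrt(102)/2 ≈ 18610.0 - 308.03*I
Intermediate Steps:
K(T) = -3/2 (K(T) = 3/(-4 + (1 + 1)) = 3/(-4 + 2) = 3/(-2) = 3*(-1/2) = -3/2)
l(O, h) = (11 + O)*(O + I*sqrt(102)/2) (l(O, h) = (11 + O)*(sqrt(-3/2 - 24) + O) = (11 + O)*(sqrt(-51/2) + O) = (11 + O)*(I*sqrt(102)/2 + O) = (11 + O)*(O + I*sqrt(102)/2))
l(-72, -17) + 14218 = ((-72)**2 + 11*(-72) + 11*I*sqrt(102)/2 + (1/2)*I*(-72)*sqrt(102)) + 14218 = (5184 - 792 + 11*I*sqrt(102)/2 - 36*I*sqrt(102)) + 14218 = (4392 - 61*I*sqrt(102)/2) + 14218 = 18610 - 61*I*sqrt(102)/2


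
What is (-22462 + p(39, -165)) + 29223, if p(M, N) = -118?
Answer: 6643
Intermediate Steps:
(-22462 + p(39, -165)) + 29223 = (-22462 - 118) + 29223 = -22580 + 29223 = 6643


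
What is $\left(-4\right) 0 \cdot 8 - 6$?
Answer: $-6$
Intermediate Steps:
$\left(-4\right) 0 \cdot 8 - 6 = 0 \cdot 8 - 6 = 0 - 6 = -6$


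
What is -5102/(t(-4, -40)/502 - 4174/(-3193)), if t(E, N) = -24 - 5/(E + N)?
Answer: -359828672368/88839469 ≈ -4050.3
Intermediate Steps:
-5102/(t(-4, -40)/502 - 4174/(-3193)) = -5102/(((-5 - 24*(-4) - 24*(-40))/(-4 - 40))/502 - 4174/(-3193)) = -5102/(((-5 + 96 + 960)/(-44))*(1/502) - 4174*(-1/3193)) = -5102/(-1/44*1051*(1/502) + 4174/3193) = -5102/(-1051/44*1/502 + 4174/3193) = -5102/(-1051/22088 + 4174/3193) = -5102/88839469/70526984 = -5102*70526984/88839469 = -359828672368/88839469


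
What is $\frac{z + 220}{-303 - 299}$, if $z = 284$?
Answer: $- \frac{36}{43} \approx -0.83721$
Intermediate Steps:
$\frac{z + 220}{-303 - 299} = \frac{284 + 220}{-303 - 299} = \frac{504}{-602} = 504 \left(- \frac{1}{602}\right) = - \frac{36}{43}$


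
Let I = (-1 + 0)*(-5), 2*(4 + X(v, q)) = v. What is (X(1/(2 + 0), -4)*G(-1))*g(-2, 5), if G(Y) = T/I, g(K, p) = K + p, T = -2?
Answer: 9/2 ≈ 4.5000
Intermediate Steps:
X(v, q) = -4 + v/2
I = 5 (I = -1*(-5) = 5)
G(Y) = -⅖ (G(Y) = -2/5 = -2*⅕ = -⅖)
(X(1/(2 + 0), -4)*G(-1))*g(-2, 5) = ((-4 + 1/(2*(2 + 0)))*(-⅖))*(-2 + 5) = ((-4 + (½)/2)*(-⅖))*3 = ((-4 + (½)*(½))*(-⅖))*3 = ((-4 + ¼)*(-⅖))*3 = -15/4*(-⅖)*3 = (3/2)*3 = 9/2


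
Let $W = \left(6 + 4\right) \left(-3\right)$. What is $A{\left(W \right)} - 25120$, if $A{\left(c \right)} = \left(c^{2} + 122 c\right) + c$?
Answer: $-27910$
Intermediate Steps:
$W = -30$ ($W = 10 \left(-3\right) = -30$)
$A{\left(c \right)} = c^{2} + 123 c$
$A{\left(W \right)} - 25120 = - 30 \left(123 - 30\right) - 25120 = \left(-30\right) 93 - 25120 = -2790 - 25120 = -27910$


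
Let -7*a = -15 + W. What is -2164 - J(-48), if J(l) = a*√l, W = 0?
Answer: -2164 - 60*I*√3/7 ≈ -2164.0 - 14.846*I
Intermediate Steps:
a = 15/7 (a = -(-15 + 0)/7 = -⅐*(-15) = 15/7 ≈ 2.1429)
J(l) = 15*√l/7
-2164 - J(-48) = -2164 - 15*√(-48)/7 = -2164 - 15*4*I*√3/7 = -2164 - 60*I*√3/7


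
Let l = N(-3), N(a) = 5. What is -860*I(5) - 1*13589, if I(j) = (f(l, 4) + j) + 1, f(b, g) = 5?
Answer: -23049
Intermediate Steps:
l = 5
I(j) = 6 + j (I(j) = (5 + j) + 1 = 6 + j)
-860*I(5) - 1*13589 = -860*(6 + 5) - 1*13589 = -860*11 - 13589 = -9460 - 13589 = -23049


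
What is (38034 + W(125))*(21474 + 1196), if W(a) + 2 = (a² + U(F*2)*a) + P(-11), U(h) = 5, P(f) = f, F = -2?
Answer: 1230323570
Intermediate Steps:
W(a) = -13 + a² + 5*a (W(a) = -2 + ((a² + 5*a) - 11) = -2 + (-11 + a² + 5*a) = -13 + a² + 5*a)
(38034 + W(125))*(21474 + 1196) = (38034 + (-13 + 125² + 5*125))*(21474 + 1196) = (38034 + (-13 + 15625 + 625))*22670 = (38034 + 16237)*22670 = 54271*22670 = 1230323570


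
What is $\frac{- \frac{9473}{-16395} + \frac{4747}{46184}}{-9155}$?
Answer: $- \frac{515328097}{6932044055400} \approx -7.434 \cdot 10^{-5}$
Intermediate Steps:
$\frac{- \frac{9473}{-16395} + \frac{4747}{46184}}{-9155} = \left(\left(-9473\right) \left(- \frac{1}{16395}\right) + 4747 \cdot \frac{1}{46184}\right) \left(- \frac{1}{9155}\right) = \left(\frac{9473}{16395} + \frac{4747}{46184}\right) \left(- \frac{1}{9155}\right) = \frac{515328097}{757186680} \left(- \frac{1}{9155}\right) = - \frac{515328097}{6932044055400}$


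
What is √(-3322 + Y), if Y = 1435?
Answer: I*√1887 ≈ 43.44*I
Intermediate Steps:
√(-3322 + Y) = √(-3322 + 1435) = √(-1887) = I*√1887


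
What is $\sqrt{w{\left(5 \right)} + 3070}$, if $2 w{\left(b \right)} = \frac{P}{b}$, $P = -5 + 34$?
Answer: $\frac{\sqrt{307290}}{10} \approx 55.434$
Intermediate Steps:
$P = 29$
$w{\left(b \right)} = \frac{29}{2 b}$ ($w{\left(b \right)} = \frac{29 \frac{1}{b}}{2} = \frac{29}{2 b}$)
$\sqrt{w{\left(5 \right)} + 3070} = \sqrt{\frac{29}{2 \cdot 5} + 3070} = \sqrt{\frac{29}{2} \cdot \frac{1}{5} + 3070} = \sqrt{\frac{29}{10} + 3070} = \sqrt{\frac{30729}{10}} = \frac{\sqrt{307290}}{10}$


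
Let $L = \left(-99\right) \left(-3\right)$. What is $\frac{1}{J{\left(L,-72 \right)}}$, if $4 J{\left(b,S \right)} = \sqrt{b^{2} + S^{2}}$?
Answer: $\frac{4 \sqrt{1153}}{10377} \approx 0.013089$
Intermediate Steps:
$L = 297$
$J{\left(b,S \right)} = \frac{\sqrt{S^{2} + b^{2}}}{4}$ ($J{\left(b,S \right)} = \frac{\sqrt{b^{2} + S^{2}}}{4} = \frac{\sqrt{S^{2} + b^{2}}}{4}$)
$\frac{1}{J{\left(L,-72 \right)}} = \frac{1}{\frac{1}{4} \sqrt{\left(-72\right)^{2} + 297^{2}}} = \frac{1}{\frac{1}{4} \sqrt{5184 + 88209}} = \frac{1}{\frac{1}{4} \sqrt{93393}} = \frac{1}{\frac{1}{4} \cdot 9 \sqrt{1153}} = \frac{1}{\frac{9}{4} \sqrt{1153}} = \frac{4 \sqrt{1153}}{10377}$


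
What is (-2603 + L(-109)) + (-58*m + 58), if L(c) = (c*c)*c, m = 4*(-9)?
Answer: -1295486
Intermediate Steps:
m = -36
L(c) = c³ (L(c) = c²*c = c³)
(-2603 + L(-109)) + (-58*m + 58) = (-2603 + (-109)³) + (-58*(-36) + 58) = (-2603 - 1295029) + (2088 + 58) = -1297632 + 2146 = -1295486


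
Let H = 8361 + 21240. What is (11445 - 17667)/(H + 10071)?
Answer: -1037/6612 ≈ -0.15684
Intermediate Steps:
H = 29601
(11445 - 17667)/(H + 10071) = (11445 - 17667)/(29601 + 10071) = -6222/39672 = -6222*1/39672 = -1037/6612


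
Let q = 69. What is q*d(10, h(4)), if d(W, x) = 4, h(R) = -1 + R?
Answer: 276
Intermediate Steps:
q*d(10, h(4)) = 69*4 = 276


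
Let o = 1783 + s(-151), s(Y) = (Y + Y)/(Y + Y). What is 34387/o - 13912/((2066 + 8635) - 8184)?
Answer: 61733071/4490328 ≈ 13.748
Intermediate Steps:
s(Y) = 1 (s(Y) = (2*Y)/((2*Y)) = (2*Y)*(1/(2*Y)) = 1)
o = 1784 (o = 1783 + 1 = 1784)
34387/o - 13912/((2066 + 8635) - 8184) = 34387/1784 - 13912/((2066 + 8635) - 8184) = 34387*(1/1784) - 13912/(10701 - 8184) = 34387/1784 - 13912/2517 = 61733071/4490328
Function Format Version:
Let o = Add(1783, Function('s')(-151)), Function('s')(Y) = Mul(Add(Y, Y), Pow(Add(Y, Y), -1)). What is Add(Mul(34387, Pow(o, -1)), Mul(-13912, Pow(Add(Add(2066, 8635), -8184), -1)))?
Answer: Rational(61733071, 4490328) ≈ 13.748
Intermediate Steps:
Function('s')(Y) = 1 (Function('s')(Y) = Mul(Mul(2, Y), Pow(Mul(2, Y), -1)) = Mul(Mul(2, Y), Mul(Rational(1, 2), Pow(Y, -1))) = 1)
o = 1784 (o = Add(1783, 1) = 1784)
Add(Mul(34387, Pow(o, -1)), Mul(-13912, Pow(Add(Add(2066, 8635), -8184), -1))) = Add(Mul(34387, Pow(1784, -1)), Mul(-13912, Pow(Add(Add(2066, 8635), -8184), -1))) = Add(Mul(34387, Rational(1, 1784)), Mul(-13912, Pow(Add(10701, -8184), -1))) = Add(Rational(34387, 1784), Mul(-13912, Pow(2517, -1))) = Add(Rational(34387, 1784), Mul(-13912, Rational(1, 2517))) = Add(Rational(34387, 1784), Rational(-13912, 2517)) = Rational(61733071, 4490328)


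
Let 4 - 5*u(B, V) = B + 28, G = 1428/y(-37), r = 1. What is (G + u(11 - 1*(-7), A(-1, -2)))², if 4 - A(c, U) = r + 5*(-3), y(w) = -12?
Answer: 405769/25 ≈ 16231.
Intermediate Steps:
A(c, U) = 18 (A(c, U) = 4 - (1 + 5*(-3)) = 4 - (1 - 15) = 4 - 1*(-14) = 4 + 14 = 18)
G = -119 (G = 1428/(-12) = 1428*(-1/12) = -119)
u(B, V) = -24/5 - B/5 (u(B, V) = ⅘ - (B + 28)/5 = ⅘ - (28 + B)/5 = ⅘ + (-28/5 - B/5) = -24/5 - B/5)
(G + u(11 - 1*(-7), A(-1, -2)))² = (-119 + (-24/5 - (11 - 1*(-7))/5))² = (-119 + (-24/5 - (11 + 7)/5))² = (-119 + (-24/5 - ⅕*18))² = (-119 + (-24/5 - 18/5))² = (-119 - 42/5)² = (-637/5)² = 405769/25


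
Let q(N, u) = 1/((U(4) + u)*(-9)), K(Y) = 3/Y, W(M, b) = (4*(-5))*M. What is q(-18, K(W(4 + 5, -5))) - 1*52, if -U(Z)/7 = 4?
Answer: -262216/5043 ≈ -51.996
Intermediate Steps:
W(M, b) = -20*M
U(Z) = -28 (U(Z) = -7*4 = -28)
q(N, u) = -1/(9*(-28 + u)) (q(N, u) = 1/((-28 + u)*(-9)) = -⅑/(-28 + u) = -1/(9*(-28 + u)))
q(-18, K(W(4 + 5, -5))) - 1*52 = -1/(-252 + 9*(3/((-20*(4 + 5))))) - 1*52 = -1/(-252 + 9*(3/((-20*9)))) - 52 = -1/(-252 + 9*(3/(-180))) - 52 = -1/(-252 + 9*(3*(-1/180))) - 52 = -1/(-252 + 9*(-1/60)) - 52 = -1/(-252 - 3/20) - 52 = -1/(-5043/20) - 52 = -1*(-20/5043) - 52 = 20/5043 - 52 = -262216/5043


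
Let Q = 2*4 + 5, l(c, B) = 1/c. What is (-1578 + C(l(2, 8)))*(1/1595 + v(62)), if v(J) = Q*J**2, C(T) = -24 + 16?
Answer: -126412670826/1595 ≈ -7.9256e+7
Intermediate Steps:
C(T) = -8
Q = 13 (Q = 8 + 5 = 13)
v(J) = 13*J**2
(-1578 + C(l(2, 8)))*(1/1595 + v(62)) = (-1578 - 8)*(1/1595 + 13*62**2) = -1586*(1/1595 + 13*3844) = -1586*(1/1595 + 49972) = -1586*79705341/1595 = -126412670826/1595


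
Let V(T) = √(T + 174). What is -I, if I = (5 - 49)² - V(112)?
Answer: -1936 + √286 ≈ -1919.1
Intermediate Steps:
V(T) = √(174 + T)
I = 1936 - √286 (I = (5 - 49)² - √(174 + 112) = (-44)² - √286 = 1936 - √286 ≈ 1919.1)
-I = -(1936 - √286) = -1936 + √286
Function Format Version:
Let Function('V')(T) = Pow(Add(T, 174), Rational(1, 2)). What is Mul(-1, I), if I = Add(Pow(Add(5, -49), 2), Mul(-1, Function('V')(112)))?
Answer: Add(-1936, Pow(286, Rational(1, 2))) ≈ -1919.1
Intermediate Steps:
Function('V')(T) = Pow(Add(174, T), Rational(1, 2))
I = Add(1936, Mul(-1, Pow(286, Rational(1, 2)))) (I = Add(Pow(Add(5, -49), 2), Mul(-1, Pow(Add(174, 112), Rational(1, 2)))) = Add(Pow(-44, 2), Mul(-1, Pow(286, Rational(1, 2)))) = Add(1936, Mul(-1, Pow(286, Rational(1, 2)))) ≈ 1919.1)
Mul(-1, I) = Mul(-1, Add(1936, Mul(-1, Pow(286, Rational(1, 2))))) = Add(-1936, Pow(286, Rational(1, 2)))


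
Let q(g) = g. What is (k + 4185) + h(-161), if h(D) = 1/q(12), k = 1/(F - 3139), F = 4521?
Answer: 34702717/8292 ≈ 4185.1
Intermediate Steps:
k = 1/1382 (k = 1/(4521 - 3139) = 1/1382 ≈ 0.00072359)
h(D) = 1/12
(k + 4185) + h(-161) = (1/1382 + 4185) + 1/12 = 5783671/1382 + 1/12 = 34702717/8292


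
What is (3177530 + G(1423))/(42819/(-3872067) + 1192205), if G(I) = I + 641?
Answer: 2051933500133/769382932486 ≈ 2.6670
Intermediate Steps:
G(I) = 641 + I
(3177530 + G(1423))/(42819/(-3872067) + 1192205) = (3177530 + (641 + 1423))/(42819/(-3872067) + 1192205) = (3177530 + 2064)/(42819*(-1/3872067) + 1192205) = 3179594/(-14273/1290689 + 1192205) = 3179594/(1538765864972/1290689) = 3179594*(1290689/1538765864972) = 2051933500133/769382932486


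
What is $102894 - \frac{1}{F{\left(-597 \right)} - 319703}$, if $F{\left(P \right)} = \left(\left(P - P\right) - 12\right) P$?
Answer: $\frac{32158387867}{312539} \approx 1.0289 \cdot 10^{5}$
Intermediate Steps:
$F{\left(P \right)} = - 12 P$ ($F{\left(P \right)} = \left(0 - 12\right) P = - 12 P$)
$102894 - \frac{1}{F{\left(-597 \right)} - 319703} = 102894 - \frac{1}{\left(-12\right) \left(-597\right) - 319703} = 102894 - \frac{1}{7164 - 319703} = 102894 - \frac{1}{-312539} = 102894 - - \frac{1}{312539} = 102894 + \frac{1}{312539} = \frac{32158387867}{312539}$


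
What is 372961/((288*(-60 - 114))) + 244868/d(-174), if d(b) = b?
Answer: -70894945/50112 ≈ -1414.7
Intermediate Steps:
372961/((288*(-60 - 114))) + 244868/d(-174) = 372961/((288*(-60 - 114))) + 244868/(-174) = 372961/((288*(-174))) + 244868*(-1/174) = 372961/(-50112) - 122434/87 = 372961*(-1/50112) - 122434/87 = -372961/50112 - 122434/87 = -70894945/50112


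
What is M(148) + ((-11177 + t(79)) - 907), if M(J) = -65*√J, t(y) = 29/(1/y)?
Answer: -9793 - 130*√37 ≈ -10584.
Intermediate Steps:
t(y) = 29*y
M(148) + ((-11177 + t(79)) - 907) = -130*√37 + ((-11177 + 29*79) - 907) = -130*√37 + ((-11177 + 2291) - 907) = -130*√37 + (-8886 - 907) = -130*√37 - 9793 = -9793 - 130*√37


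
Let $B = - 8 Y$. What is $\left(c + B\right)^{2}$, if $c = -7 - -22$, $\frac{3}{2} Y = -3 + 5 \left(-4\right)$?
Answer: $\frac{170569}{9} \approx 18952.0$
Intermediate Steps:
$Y = - \frac{46}{3}$ ($Y = \frac{2 \left(-3 + 5 \left(-4\right)\right)}{3} = \frac{2 \left(-3 - 20\right)}{3} = \frac{2}{3} \left(-23\right) = - \frac{46}{3} \approx -15.333$)
$B = \frac{368}{3}$ ($B = \left(-8\right) \left(- \frac{46}{3}\right) = \frac{368}{3} \approx 122.67$)
$c = 15$ ($c = -7 + 22 = 15$)
$\left(c + B\right)^{2} = \left(15 + \frac{368}{3}\right)^{2} = \left(\frac{413}{3}\right)^{2} = \frac{170569}{9}$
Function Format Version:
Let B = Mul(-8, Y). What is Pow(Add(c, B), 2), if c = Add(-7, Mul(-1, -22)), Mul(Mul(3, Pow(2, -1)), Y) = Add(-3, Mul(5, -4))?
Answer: Rational(170569, 9) ≈ 18952.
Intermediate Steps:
Y = Rational(-46, 3) (Y = Mul(Rational(2, 3), Add(-3, Mul(5, -4))) = Mul(Rational(2, 3), Add(-3, -20)) = Mul(Rational(2, 3), -23) = Rational(-46, 3) ≈ -15.333)
B = Rational(368, 3) (B = Mul(-8, Rational(-46, 3)) = Rational(368, 3) ≈ 122.67)
c = 15 (c = Add(-7, 22) = 15)
Pow(Add(c, B), 2) = Pow(Add(15, Rational(368, 3)), 2) = Pow(Rational(413, 3), 2) = Rational(170569, 9)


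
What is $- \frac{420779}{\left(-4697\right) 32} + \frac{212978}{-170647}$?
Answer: $\frac{39793228701}{25648926688} \approx 1.5515$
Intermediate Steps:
$- \frac{420779}{\left(-4697\right) 32} + \frac{212978}{-170647} = - \frac{420779}{-150304} + 212978 \left(- \frac{1}{170647}\right) = \left(-420779\right) \left(- \frac{1}{150304}\right) - \frac{212978}{170647} = \frac{420779}{150304} - \frac{212978}{170647} = \frac{39793228701}{25648926688}$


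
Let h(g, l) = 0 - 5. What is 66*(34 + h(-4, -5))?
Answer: 1914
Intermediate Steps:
h(g, l) = -5
66*(34 + h(-4, -5)) = 66*(34 - 5) = 66*29 = 1914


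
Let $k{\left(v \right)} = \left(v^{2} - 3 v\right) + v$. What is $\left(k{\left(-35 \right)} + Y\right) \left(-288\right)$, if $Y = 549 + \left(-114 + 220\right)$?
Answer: $-561600$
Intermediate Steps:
$k{\left(v \right)} = v^{2} - 2 v$
$Y = 655$ ($Y = 549 + 106 = 655$)
$\left(k{\left(-35 \right)} + Y\right) \left(-288\right) = \left(- 35 \left(-2 - 35\right) + 655\right) \left(-288\right) = \left(\left(-35\right) \left(-37\right) + 655\right) \left(-288\right) = \left(1295 + 655\right) \left(-288\right) = 1950 \left(-288\right) = -561600$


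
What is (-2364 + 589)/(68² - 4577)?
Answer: -1775/47 ≈ -37.766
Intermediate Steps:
(-2364 + 589)/(68² - 4577) = -1775/(4624 - 4577) = -1775/47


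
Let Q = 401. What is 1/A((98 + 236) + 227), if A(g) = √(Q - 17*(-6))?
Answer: √503/503 ≈ 0.044588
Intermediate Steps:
A(g) = √503 (A(g) = √(401 - 17*(-6)) = √(401 + 102) = √503)
1/A((98 + 236) + 227) = 1/(√503) = √503/503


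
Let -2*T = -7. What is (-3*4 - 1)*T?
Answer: -91/2 ≈ -45.500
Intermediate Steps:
T = 7/2 (T = -½*(-7) = 7/2 ≈ 3.5000)
(-3*4 - 1)*T = (-3*4 - 1)*(7/2) = (-12 - 1)*(7/2) = -13*7/2 = -91/2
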